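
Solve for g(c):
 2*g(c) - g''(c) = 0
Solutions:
 g(c) = C1*exp(-sqrt(2)*c) + C2*exp(sqrt(2)*c)


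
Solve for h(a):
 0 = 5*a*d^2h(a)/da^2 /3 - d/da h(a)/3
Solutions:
 h(a) = C1 + C2*a^(6/5)


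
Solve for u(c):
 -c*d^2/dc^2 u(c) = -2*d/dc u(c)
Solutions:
 u(c) = C1 + C2*c^3


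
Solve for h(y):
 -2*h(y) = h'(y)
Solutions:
 h(y) = C1*exp(-2*y)


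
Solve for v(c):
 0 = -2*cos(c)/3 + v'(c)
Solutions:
 v(c) = C1 + 2*sin(c)/3


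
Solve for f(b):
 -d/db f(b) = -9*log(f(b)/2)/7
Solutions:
 7*Integral(1/(-log(_y) + log(2)), (_y, f(b)))/9 = C1 - b


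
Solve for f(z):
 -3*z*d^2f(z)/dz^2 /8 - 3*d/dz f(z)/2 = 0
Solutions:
 f(z) = C1 + C2/z^3


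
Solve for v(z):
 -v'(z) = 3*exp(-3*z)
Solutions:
 v(z) = C1 + exp(-3*z)


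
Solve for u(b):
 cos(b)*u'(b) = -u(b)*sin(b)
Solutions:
 u(b) = C1*cos(b)


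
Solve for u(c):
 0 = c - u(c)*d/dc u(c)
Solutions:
 u(c) = -sqrt(C1 + c^2)
 u(c) = sqrt(C1 + c^2)


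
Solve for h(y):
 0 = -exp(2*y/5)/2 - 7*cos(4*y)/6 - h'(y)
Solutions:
 h(y) = C1 - 5*exp(2*y/5)/4 - 7*sin(4*y)/24


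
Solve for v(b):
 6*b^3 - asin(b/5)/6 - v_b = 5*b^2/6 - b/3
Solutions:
 v(b) = C1 + 3*b^4/2 - 5*b^3/18 + b^2/6 - b*asin(b/5)/6 - sqrt(25 - b^2)/6


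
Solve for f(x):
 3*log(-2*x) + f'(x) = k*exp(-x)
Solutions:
 f(x) = C1 - k*exp(-x) - 3*x*log(-x) + 3*x*(1 - log(2))


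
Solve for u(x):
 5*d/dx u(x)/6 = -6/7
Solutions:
 u(x) = C1 - 36*x/35


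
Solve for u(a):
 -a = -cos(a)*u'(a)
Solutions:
 u(a) = C1 + Integral(a/cos(a), a)


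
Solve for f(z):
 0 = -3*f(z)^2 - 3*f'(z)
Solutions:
 f(z) = 1/(C1 + z)


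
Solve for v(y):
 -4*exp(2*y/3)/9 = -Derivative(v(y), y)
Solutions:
 v(y) = C1 + 2*exp(2*y/3)/3


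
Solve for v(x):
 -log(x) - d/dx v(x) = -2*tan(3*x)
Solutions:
 v(x) = C1 - x*log(x) + x - 2*log(cos(3*x))/3


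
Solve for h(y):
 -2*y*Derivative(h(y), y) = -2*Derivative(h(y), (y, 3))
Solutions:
 h(y) = C1 + Integral(C2*airyai(y) + C3*airybi(y), y)


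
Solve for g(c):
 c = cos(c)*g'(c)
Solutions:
 g(c) = C1 + Integral(c/cos(c), c)


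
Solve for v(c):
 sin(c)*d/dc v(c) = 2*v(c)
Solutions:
 v(c) = C1*(cos(c) - 1)/(cos(c) + 1)


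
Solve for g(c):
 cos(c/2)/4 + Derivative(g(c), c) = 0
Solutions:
 g(c) = C1 - sin(c/2)/2


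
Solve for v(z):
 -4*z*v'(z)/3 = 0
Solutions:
 v(z) = C1


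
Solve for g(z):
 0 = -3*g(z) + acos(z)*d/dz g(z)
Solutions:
 g(z) = C1*exp(3*Integral(1/acos(z), z))


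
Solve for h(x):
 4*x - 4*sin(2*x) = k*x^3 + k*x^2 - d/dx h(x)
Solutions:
 h(x) = C1 + k*x^4/4 + k*x^3/3 - 2*x^2 - 2*cos(2*x)


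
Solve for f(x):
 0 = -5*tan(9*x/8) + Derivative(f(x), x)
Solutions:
 f(x) = C1 - 40*log(cos(9*x/8))/9


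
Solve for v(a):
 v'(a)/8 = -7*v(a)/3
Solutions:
 v(a) = C1*exp(-56*a/3)


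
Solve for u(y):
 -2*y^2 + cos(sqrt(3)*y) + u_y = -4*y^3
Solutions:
 u(y) = C1 - y^4 + 2*y^3/3 - sqrt(3)*sin(sqrt(3)*y)/3


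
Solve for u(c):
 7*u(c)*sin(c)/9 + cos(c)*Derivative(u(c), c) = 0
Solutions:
 u(c) = C1*cos(c)^(7/9)


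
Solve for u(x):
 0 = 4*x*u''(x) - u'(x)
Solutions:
 u(x) = C1 + C2*x^(5/4)


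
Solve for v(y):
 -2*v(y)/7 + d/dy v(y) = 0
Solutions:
 v(y) = C1*exp(2*y/7)


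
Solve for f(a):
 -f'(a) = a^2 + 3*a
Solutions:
 f(a) = C1 - a^3/3 - 3*a^2/2


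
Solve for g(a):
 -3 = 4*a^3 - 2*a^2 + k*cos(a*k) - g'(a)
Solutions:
 g(a) = C1 + a^4 - 2*a^3/3 + 3*a + sin(a*k)


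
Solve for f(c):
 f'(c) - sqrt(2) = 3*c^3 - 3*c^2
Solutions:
 f(c) = C1 + 3*c^4/4 - c^3 + sqrt(2)*c


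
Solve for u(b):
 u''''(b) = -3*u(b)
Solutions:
 u(b) = (C1*sin(sqrt(2)*3^(1/4)*b/2) + C2*cos(sqrt(2)*3^(1/4)*b/2))*exp(-sqrt(2)*3^(1/4)*b/2) + (C3*sin(sqrt(2)*3^(1/4)*b/2) + C4*cos(sqrt(2)*3^(1/4)*b/2))*exp(sqrt(2)*3^(1/4)*b/2)


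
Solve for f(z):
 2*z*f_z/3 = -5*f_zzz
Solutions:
 f(z) = C1 + Integral(C2*airyai(-15^(2/3)*2^(1/3)*z/15) + C3*airybi(-15^(2/3)*2^(1/3)*z/15), z)


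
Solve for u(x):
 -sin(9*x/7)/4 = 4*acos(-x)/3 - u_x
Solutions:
 u(x) = C1 + 4*x*acos(-x)/3 + 4*sqrt(1 - x^2)/3 - 7*cos(9*x/7)/36


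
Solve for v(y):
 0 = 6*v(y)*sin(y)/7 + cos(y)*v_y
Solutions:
 v(y) = C1*cos(y)^(6/7)


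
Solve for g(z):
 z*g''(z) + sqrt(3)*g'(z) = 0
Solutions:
 g(z) = C1 + C2*z^(1 - sqrt(3))


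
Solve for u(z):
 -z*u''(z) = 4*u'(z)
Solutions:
 u(z) = C1 + C2/z^3


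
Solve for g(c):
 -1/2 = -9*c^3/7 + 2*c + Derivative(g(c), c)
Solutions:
 g(c) = C1 + 9*c^4/28 - c^2 - c/2


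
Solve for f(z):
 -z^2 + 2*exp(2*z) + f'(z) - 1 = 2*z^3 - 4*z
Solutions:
 f(z) = C1 + z^4/2 + z^3/3 - 2*z^2 + z - exp(2*z)


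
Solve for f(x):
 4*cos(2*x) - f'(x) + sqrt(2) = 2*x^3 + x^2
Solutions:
 f(x) = C1 - x^4/2 - x^3/3 + sqrt(2)*x + 2*sin(2*x)


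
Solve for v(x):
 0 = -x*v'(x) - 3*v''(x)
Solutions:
 v(x) = C1 + C2*erf(sqrt(6)*x/6)


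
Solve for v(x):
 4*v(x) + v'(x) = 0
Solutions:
 v(x) = C1*exp(-4*x)


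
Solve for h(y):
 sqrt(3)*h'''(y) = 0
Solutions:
 h(y) = C1 + C2*y + C3*y^2


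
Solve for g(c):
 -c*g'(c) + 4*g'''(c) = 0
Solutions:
 g(c) = C1 + Integral(C2*airyai(2^(1/3)*c/2) + C3*airybi(2^(1/3)*c/2), c)


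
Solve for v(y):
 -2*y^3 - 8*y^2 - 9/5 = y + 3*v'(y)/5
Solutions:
 v(y) = C1 - 5*y^4/6 - 40*y^3/9 - 5*y^2/6 - 3*y


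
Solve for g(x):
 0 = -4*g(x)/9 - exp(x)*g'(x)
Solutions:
 g(x) = C1*exp(4*exp(-x)/9)


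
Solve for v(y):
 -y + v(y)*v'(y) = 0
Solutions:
 v(y) = -sqrt(C1 + y^2)
 v(y) = sqrt(C1 + y^2)


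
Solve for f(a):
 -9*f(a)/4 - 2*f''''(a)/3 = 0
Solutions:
 f(a) = (C1*sin(6^(3/4)*a/4) + C2*cos(6^(3/4)*a/4))*exp(-6^(3/4)*a/4) + (C3*sin(6^(3/4)*a/4) + C4*cos(6^(3/4)*a/4))*exp(6^(3/4)*a/4)


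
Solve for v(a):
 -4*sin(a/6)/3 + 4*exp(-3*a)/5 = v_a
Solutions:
 v(a) = C1 + 8*cos(a/6) - 4*exp(-3*a)/15


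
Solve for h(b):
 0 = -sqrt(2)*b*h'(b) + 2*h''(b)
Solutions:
 h(b) = C1 + C2*erfi(2^(1/4)*b/2)


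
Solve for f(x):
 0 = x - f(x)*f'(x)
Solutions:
 f(x) = -sqrt(C1 + x^2)
 f(x) = sqrt(C1 + x^2)


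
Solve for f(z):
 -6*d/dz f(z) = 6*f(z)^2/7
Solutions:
 f(z) = 7/(C1 + z)


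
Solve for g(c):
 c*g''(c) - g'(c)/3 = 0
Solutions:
 g(c) = C1 + C2*c^(4/3)


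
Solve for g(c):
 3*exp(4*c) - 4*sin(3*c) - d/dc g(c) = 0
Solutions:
 g(c) = C1 + 3*exp(4*c)/4 + 4*cos(3*c)/3


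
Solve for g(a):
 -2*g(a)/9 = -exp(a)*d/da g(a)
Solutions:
 g(a) = C1*exp(-2*exp(-a)/9)


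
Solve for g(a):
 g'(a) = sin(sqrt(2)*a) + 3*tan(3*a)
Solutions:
 g(a) = C1 - log(cos(3*a)) - sqrt(2)*cos(sqrt(2)*a)/2


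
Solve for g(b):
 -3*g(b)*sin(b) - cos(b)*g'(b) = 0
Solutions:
 g(b) = C1*cos(b)^3


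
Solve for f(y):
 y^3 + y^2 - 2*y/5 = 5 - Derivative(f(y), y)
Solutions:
 f(y) = C1 - y^4/4 - y^3/3 + y^2/5 + 5*y


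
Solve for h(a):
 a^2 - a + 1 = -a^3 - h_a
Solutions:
 h(a) = C1 - a^4/4 - a^3/3 + a^2/2 - a


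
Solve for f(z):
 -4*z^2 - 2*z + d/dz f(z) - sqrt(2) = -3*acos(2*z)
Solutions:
 f(z) = C1 + 4*z^3/3 + z^2 - 3*z*acos(2*z) + sqrt(2)*z + 3*sqrt(1 - 4*z^2)/2


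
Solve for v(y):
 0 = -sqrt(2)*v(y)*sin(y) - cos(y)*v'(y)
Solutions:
 v(y) = C1*cos(y)^(sqrt(2))


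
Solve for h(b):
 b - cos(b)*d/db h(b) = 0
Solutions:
 h(b) = C1 + Integral(b/cos(b), b)


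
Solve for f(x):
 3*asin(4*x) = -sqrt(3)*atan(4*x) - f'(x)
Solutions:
 f(x) = C1 - 3*x*asin(4*x) - 3*sqrt(1 - 16*x^2)/4 - sqrt(3)*(x*atan(4*x) - log(16*x^2 + 1)/8)


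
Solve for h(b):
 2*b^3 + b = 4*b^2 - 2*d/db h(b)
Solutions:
 h(b) = C1 - b^4/4 + 2*b^3/3 - b^2/4


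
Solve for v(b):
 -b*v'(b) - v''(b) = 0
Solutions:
 v(b) = C1 + C2*erf(sqrt(2)*b/2)


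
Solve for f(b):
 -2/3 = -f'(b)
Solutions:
 f(b) = C1 + 2*b/3


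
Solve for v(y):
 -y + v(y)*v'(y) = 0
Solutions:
 v(y) = -sqrt(C1 + y^2)
 v(y) = sqrt(C1 + y^2)


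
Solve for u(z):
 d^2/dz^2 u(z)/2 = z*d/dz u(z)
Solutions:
 u(z) = C1 + C2*erfi(z)


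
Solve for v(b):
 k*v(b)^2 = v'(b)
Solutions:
 v(b) = -1/(C1 + b*k)


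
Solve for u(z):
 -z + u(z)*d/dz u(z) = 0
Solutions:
 u(z) = -sqrt(C1 + z^2)
 u(z) = sqrt(C1 + z^2)


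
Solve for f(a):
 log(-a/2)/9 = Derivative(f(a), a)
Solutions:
 f(a) = C1 + a*log(-a)/9 + a*(-1 - log(2))/9


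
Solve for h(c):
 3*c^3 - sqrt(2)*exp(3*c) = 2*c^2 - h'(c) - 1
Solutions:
 h(c) = C1 - 3*c^4/4 + 2*c^3/3 - c + sqrt(2)*exp(3*c)/3


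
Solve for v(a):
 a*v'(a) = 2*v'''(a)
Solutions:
 v(a) = C1 + Integral(C2*airyai(2^(2/3)*a/2) + C3*airybi(2^(2/3)*a/2), a)


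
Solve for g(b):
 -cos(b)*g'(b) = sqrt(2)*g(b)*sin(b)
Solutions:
 g(b) = C1*cos(b)^(sqrt(2))


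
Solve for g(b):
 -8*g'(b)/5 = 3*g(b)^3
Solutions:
 g(b) = -2*sqrt(-1/(C1 - 15*b))
 g(b) = 2*sqrt(-1/(C1 - 15*b))


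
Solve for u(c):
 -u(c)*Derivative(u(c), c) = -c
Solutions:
 u(c) = -sqrt(C1 + c^2)
 u(c) = sqrt(C1 + c^2)


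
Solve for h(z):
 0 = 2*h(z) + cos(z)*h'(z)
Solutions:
 h(z) = C1*(sin(z) - 1)/(sin(z) + 1)


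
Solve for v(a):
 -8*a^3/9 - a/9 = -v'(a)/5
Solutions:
 v(a) = C1 + 10*a^4/9 + 5*a^2/18


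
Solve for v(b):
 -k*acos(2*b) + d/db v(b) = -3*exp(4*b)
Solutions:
 v(b) = C1 + k*(b*acos(2*b) - sqrt(1 - 4*b^2)/2) - 3*exp(4*b)/4


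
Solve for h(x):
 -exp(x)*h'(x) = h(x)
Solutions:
 h(x) = C1*exp(exp(-x))


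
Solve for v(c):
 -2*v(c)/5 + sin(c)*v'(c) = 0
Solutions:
 v(c) = C1*(cos(c) - 1)^(1/5)/(cos(c) + 1)^(1/5)


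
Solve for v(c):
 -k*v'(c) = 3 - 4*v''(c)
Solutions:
 v(c) = C1 + C2*exp(c*k/4) - 3*c/k


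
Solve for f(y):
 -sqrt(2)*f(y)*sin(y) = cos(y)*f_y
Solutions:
 f(y) = C1*cos(y)^(sqrt(2))


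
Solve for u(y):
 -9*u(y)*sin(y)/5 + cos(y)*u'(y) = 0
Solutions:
 u(y) = C1/cos(y)^(9/5)


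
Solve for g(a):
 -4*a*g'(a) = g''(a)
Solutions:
 g(a) = C1 + C2*erf(sqrt(2)*a)


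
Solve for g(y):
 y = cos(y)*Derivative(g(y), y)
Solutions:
 g(y) = C1 + Integral(y/cos(y), y)


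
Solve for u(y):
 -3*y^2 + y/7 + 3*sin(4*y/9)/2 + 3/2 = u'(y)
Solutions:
 u(y) = C1 - y^3 + y^2/14 + 3*y/2 - 27*cos(4*y/9)/8


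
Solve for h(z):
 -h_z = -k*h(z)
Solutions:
 h(z) = C1*exp(k*z)


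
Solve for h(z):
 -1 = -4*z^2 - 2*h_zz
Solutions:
 h(z) = C1 + C2*z - z^4/6 + z^2/4


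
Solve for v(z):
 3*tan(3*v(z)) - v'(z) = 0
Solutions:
 v(z) = -asin(C1*exp(9*z))/3 + pi/3
 v(z) = asin(C1*exp(9*z))/3


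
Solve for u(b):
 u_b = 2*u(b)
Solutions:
 u(b) = C1*exp(2*b)


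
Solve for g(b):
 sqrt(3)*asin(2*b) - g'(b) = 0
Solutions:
 g(b) = C1 + sqrt(3)*(b*asin(2*b) + sqrt(1 - 4*b^2)/2)


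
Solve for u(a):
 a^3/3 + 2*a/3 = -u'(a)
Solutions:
 u(a) = C1 - a^4/12 - a^2/3


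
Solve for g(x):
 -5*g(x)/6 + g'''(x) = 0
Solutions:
 g(x) = C3*exp(5^(1/3)*6^(2/3)*x/6) + (C1*sin(2^(2/3)*3^(1/6)*5^(1/3)*x/4) + C2*cos(2^(2/3)*3^(1/6)*5^(1/3)*x/4))*exp(-5^(1/3)*6^(2/3)*x/12)


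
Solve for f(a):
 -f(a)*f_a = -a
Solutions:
 f(a) = -sqrt(C1 + a^2)
 f(a) = sqrt(C1 + a^2)


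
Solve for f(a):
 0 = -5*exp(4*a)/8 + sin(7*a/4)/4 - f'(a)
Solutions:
 f(a) = C1 - 5*exp(4*a)/32 - cos(7*a/4)/7


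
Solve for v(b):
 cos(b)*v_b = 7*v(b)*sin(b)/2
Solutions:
 v(b) = C1/cos(b)^(7/2)


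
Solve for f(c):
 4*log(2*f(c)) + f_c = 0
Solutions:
 Integral(1/(log(_y) + log(2)), (_y, f(c)))/4 = C1 - c


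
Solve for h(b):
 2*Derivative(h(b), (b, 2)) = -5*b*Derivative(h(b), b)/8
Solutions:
 h(b) = C1 + C2*erf(sqrt(10)*b/8)


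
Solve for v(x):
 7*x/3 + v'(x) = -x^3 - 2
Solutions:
 v(x) = C1 - x^4/4 - 7*x^2/6 - 2*x


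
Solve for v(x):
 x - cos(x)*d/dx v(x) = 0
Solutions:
 v(x) = C1 + Integral(x/cos(x), x)


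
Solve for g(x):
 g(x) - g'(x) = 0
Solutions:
 g(x) = C1*exp(x)


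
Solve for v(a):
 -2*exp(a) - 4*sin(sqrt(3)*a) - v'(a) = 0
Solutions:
 v(a) = C1 - 2*exp(a) + 4*sqrt(3)*cos(sqrt(3)*a)/3


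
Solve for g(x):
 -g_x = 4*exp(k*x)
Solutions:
 g(x) = C1 - 4*exp(k*x)/k


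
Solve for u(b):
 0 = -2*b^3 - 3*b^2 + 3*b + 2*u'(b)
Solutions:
 u(b) = C1 + b^4/4 + b^3/2 - 3*b^2/4


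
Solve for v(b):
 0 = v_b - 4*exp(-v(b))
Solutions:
 v(b) = log(C1 + 4*b)


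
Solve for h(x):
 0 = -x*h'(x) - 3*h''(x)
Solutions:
 h(x) = C1 + C2*erf(sqrt(6)*x/6)


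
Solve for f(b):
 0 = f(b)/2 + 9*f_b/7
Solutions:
 f(b) = C1*exp(-7*b/18)


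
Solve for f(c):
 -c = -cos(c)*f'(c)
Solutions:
 f(c) = C1 + Integral(c/cos(c), c)


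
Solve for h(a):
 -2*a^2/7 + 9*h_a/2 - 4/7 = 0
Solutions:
 h(a) = C1 + 4*a^3/189 + 8*a/63


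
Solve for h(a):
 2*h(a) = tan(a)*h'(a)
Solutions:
 h(a) = C1*sin(a)^2


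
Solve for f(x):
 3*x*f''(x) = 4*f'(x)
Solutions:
 f(x) = C1 + C2*x^(7/3)


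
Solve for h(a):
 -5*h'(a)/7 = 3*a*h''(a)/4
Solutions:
 h(a) = C1 + C2*a^(1/21)


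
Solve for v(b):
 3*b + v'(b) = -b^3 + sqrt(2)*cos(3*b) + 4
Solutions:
 v(b) = C1 - b^4/4 - 3*b^2/2 + 4*b + sqrt(2)*sin(3*b)/3


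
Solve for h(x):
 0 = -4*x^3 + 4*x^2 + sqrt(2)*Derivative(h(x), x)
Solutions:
 h(x) = C1 + sqrt(2)*x^4/2 - 2*sqrt(2)*x^3/3


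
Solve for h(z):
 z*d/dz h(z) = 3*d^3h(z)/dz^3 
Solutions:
 h(z) = C1 + Integral(C2*airyai(3^(2/3)*z/3) + C3*airybi(3^(2/3)*z/3), z)


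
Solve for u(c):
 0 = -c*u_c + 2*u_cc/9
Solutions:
 u(c) = C1 + C2*erfi(3*c/2)


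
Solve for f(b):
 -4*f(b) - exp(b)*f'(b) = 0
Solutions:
 f(b) = C1*exp(4*exp(-b))


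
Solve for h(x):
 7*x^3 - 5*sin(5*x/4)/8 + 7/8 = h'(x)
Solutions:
 h(x) = C1 + 7*x^4/4 + 7*x/8 + cos(5*x/4)/2


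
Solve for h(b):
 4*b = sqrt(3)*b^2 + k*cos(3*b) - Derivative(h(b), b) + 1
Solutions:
 h(b) = C1 + sqrt(3)*b^3/3 - 2*b^2 + b + k*sin(3*b)/3


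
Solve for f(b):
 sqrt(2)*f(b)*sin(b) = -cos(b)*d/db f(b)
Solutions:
 f(b) = C1*cos(b)^(sqrt(2))


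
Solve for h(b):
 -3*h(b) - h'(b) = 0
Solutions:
 h(b) = C1*exp(-3*b)


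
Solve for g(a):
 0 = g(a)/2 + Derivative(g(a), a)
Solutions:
 g(a) = C1*exp(-a/2)


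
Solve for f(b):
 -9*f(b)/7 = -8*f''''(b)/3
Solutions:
 f(b) = C1*exp(-3^(3/4)*686^(1/4)*b/14) + C2*exp(3^(3/4)*686^(1/4)*b/14) + C3*sin(3^(3/4)*686^(1/4)*b/14) + C4*cos(3^(3/4)*686^(1/4)*b/14)


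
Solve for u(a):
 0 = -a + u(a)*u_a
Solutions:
 u(a) = -sqrt(C1 + a^2)
 u(a) = sqrt(C1 + a^2)


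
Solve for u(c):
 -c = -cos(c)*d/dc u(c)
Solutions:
 u(c) = C1 + Integral(c/cos(c), c)


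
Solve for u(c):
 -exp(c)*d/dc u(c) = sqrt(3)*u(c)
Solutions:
 u(c) = C1*exp(sqrt(3)*exp(-c))


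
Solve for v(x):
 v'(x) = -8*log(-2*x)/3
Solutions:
 v(x) = C1 - 8*x*log(-x)/3 + 8*x*(1 - log(2))/3


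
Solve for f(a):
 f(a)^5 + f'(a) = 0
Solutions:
 f(a) = -I*(1/(C1 + 4*a))^(1/4)
 f(a) = I*(1/(C1 + 4*a))^(1/4)
 f(a) = -(1/(C1 + 4*a))^(1/4)
 f(a) = (1/(C1 + 4*a))^(1/4)


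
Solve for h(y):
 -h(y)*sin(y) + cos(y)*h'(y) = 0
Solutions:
 h(y) = C1/cos(y)


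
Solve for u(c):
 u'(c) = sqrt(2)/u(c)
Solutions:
 u(c) = -sqrt(C1 + 2*sqrt(2)*c)
 u(c) = sqrt(C1 + 2*sqrt(2)*c)


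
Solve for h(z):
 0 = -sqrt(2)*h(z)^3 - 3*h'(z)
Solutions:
 h(z) = -sqrt(6)*sqrt(-1/(C1 - sqrt(2)*z))/2
 h(z) = sqrt(6)*sqrt(-1/(C1 - sqrt(2)*z))/2


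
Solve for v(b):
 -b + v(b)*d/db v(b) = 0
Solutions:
 v(b) = -sqrt(C1 + b^2)
 v(b) = sqrt(C1 + b^2)


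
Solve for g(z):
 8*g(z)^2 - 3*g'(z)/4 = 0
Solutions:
 g(z) = -3/(C1 + 32*z)


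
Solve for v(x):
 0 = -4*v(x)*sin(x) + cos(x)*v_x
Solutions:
 v(x) = C1/cos(x)^4


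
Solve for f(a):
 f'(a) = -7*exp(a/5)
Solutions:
 f(a) = C1 - 35*exp(a/5)


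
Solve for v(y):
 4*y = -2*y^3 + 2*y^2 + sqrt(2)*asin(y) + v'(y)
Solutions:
 v(y) = C1 + y^4/2 - 2*y^3/3 + 2*y^2 - sqrt(2)*(y*asin(y) + sqrt(1 - y^2))


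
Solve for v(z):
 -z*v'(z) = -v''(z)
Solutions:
 v(z) = C1 + C2*erfi(sqrt(2)*z/2)


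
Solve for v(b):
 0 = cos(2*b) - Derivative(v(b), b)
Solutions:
 v(b) = C1 + sin(2*b)/2


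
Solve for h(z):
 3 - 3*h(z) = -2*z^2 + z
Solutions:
 h(z) = 2*z^2/3 - z/3 + 1


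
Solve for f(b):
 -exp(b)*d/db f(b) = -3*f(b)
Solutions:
 f(b) = C1*exp(-3*exp(-b))


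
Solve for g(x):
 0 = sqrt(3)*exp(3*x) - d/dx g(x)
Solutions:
 g(x) = C1 + sqrt(3)*exp(3*x)/3


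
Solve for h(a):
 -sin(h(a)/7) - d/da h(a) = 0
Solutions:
 a + 7*log(cos(h(a)/7) - 1)/2 - 7*log(cos(h(a)/7) + 1)/2 = C1


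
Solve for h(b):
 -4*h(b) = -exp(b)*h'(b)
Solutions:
 h(b) = C1*exp(-4*exp(-b))


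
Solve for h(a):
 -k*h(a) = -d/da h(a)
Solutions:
 h(a) = C1*exp(a*k)


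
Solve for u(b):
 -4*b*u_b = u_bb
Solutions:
 u(b) = C1 + C2*erf(sqrt(2)*b)


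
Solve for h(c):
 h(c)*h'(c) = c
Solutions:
 h(c) = -sqrt(C1 + c^2)
 h(c) = sqrt(C1 + c^2)


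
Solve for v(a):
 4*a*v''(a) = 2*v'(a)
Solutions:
 v(a) = C1 + C2*a^(3/2)


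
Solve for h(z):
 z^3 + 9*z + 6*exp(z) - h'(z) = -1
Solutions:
 h(z) = C1 + z^4/4 + 9*z^2/2 + z + 6*exp(z)


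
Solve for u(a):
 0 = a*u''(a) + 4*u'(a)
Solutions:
 u(a) = C1 + C2/a^3


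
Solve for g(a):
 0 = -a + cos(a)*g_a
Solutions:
 g(a) = C1 + Integral(a/cos(a), a)


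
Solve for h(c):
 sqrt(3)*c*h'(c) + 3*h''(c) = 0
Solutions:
 h(c) = C1 + C2*erf(sqrt(2)*3^(3/4)*c/6)


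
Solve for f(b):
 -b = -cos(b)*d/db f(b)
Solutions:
 f(b) = C1 + Integral(b/cos(b), b)


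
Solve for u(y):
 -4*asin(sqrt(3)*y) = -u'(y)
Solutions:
 u(y) = C1 + 4*y*asin(sqrt(3)*y) + 4*sqrt(3)*sqrt(1 - 3*y^2)/3


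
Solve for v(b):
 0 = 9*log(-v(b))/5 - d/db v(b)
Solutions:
 -li(-v(b)) = C1 + 9*b/5


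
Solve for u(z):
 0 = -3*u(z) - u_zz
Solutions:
 u(z) = C1*sin(sqrt(3)*z) + C2*cos(sqrt(3)*z)


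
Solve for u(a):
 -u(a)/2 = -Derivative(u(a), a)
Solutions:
 u(a) = C1*exp(a/2)


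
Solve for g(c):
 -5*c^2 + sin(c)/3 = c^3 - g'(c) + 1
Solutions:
 g(c) = C1 + c^4/4 + 5*c^3/3 + c + cos(c)/3


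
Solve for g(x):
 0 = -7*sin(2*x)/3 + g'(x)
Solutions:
 g(x) = C1 - 7*cos(2*x)/6


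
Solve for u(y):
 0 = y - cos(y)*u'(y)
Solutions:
 u(y) = C1 + Integral(y/cos(y), y)


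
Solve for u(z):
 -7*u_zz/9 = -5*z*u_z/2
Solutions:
 u(z) = C1 + C2*erfi(3*sqrt(35)*z/14)


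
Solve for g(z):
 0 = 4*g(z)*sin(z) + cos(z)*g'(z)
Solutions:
 g(z) = C1*cos(z)^4


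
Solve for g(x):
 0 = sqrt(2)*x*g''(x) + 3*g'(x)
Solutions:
 g(x) = C1 + C2*x^(1 - 3*sqrt(2)/2)


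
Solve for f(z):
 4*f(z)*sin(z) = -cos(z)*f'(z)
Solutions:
 f(z) = C1*cos(z)^4


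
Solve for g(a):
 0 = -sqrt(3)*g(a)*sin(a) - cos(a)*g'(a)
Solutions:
 g(a) = C1*cos(a)^(sqrt(3))


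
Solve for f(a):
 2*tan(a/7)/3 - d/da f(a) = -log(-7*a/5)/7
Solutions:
 f(a) = C1 + a*log(-a)/7 - a*log(5)/7 - a/7 + a*log(7)/7 - 14*log(cos(a/7))/3


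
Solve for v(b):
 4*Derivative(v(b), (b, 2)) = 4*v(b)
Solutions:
 v(b) = C1*exp(-b) + C2*exp(b)


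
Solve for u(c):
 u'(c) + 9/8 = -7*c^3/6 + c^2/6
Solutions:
 u(c) = C1 - 7*c^4/24 + c^3/18 - 9*c/8


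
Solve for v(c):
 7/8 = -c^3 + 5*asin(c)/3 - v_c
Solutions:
 v(c) = C1 - c^4/4 + 5*c*asin(c)/3 - 7*c/8 + 5*sqrt(1 - c^2)/3


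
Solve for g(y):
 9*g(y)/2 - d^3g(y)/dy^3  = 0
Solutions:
 g(y) = C3*exp(6^(2/3)*y/2) + (C1*sin(3*2^(2/3)*3^(1/6)*y/4) + C2*cos(3*2^(2/3)*3^(1/6)*y/4))*exp(-6^(2/3)*y/4)


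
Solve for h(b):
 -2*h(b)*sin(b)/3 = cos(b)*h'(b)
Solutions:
 h(b) = C1*cos(b)^(2/3)


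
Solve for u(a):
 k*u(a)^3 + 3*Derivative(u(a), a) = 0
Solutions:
 u(a) = -sqrt(6)*sqrt(-1/(C1 - a*k))/2
 u(a) = sqrt(6)*sqrt(-1/(C1 - a*k))/2


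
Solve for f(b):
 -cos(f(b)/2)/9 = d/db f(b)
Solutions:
 b/9 - log(sin(f(b)/2) - 1) + log(sin(f(b)/2) + 1) = C1


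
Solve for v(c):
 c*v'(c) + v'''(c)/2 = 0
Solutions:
 v(c) = C1 + Integral(C2*airyai(-2^(1/3)*c) + C3*airybi(-2^(1/3)*c), c)


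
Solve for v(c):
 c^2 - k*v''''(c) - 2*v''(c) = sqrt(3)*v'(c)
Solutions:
 v(c) = C1 + C2*exp(2^(1/3)*c*(2^(1/3)*sqrt(3)*(sqrt((81 + 32/k)/k^2) + 9/k)^(1/3)/12 - 2^(1/3)*I*(sqrt((81 + 32/k)/k^2) + 9/k)^(1/3)/4 + 4/(k*(-sqrt(3) + 3*I)*(sqrt((81 + 32/k)/k^2) + 9/k)^(1/3)))) + C3*exp(2^(1/3)*c*(2^(1/3)*sqrt(3)*(sqrt((81 + 32/k)/k^2) + 9/k)^(1/3)/12 + 2^(1/3)*I*(sqrt((81 + 32/k)/k^2) + 9/k)^(1/3)/4 - 4/(k*(sqrt(3) + 3*I)*(sqrt((81 + 32/k)/k^2) + 9/k)^(1/3)))) + C4*exp(2^(1/3)*sqrt(3)*c*(-2^(1/3)*(sqrt((81 + 32/k)/k^2) + 9/k)^(1/3) + 4/(k*(sqrt((81 + 32/k)/k^2) + 9/k)^(1/3)))/6) + sqrt(3)*c^3/9 - 2*c^2/3 + 8*sqrt(3)*c/9


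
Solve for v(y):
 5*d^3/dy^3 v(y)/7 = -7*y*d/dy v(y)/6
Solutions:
 v(y) = C1 + Integral(C2*airyai(-210^(2/3)*y/30) + C3*airybi(-210^(2/3)*y/30), y)


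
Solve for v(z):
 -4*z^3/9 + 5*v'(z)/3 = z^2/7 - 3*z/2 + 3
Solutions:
 v(z) = C1 + z^4/15 + z^3/35 - 9*z^2/20 + 9*z/5


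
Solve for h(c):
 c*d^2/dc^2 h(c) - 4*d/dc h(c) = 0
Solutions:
 h(c) = C1 + C2*c^5


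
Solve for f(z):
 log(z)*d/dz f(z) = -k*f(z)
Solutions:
 f(z) = C1*exp(-k*li(z))


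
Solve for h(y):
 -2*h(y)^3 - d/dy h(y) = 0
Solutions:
 h(y) = -sqrt(2)*sqrt(-1/(C1 - 2*y))/2
 h(y) = sqrt(2)*sqrt(-1/(C1 - 2*y))/2


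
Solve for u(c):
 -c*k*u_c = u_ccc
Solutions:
 u(c) = C1 + Integral(C2*airyai(c*(-k)^(1/3)) + C3*airybi(c*(-k)^(1/3)), c)


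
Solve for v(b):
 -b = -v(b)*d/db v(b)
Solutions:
 v(b) = -sqrt(C1 + b^2)
 v(b) = sqrt(C1 + b^2)


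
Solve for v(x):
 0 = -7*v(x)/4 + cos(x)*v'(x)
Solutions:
 v(x) = C1*(sin(x) + 1)^(7/8)/(sin(x) - 1)^(7/8)


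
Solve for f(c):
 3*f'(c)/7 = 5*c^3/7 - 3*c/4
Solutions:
 f(c) = C1 + 5*c^4/12 - 7*c^2/8


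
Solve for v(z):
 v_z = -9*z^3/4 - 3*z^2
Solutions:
 v(z) = C1 - 9*z^4/16 - z^3


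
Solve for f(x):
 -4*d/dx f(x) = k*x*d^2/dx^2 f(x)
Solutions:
 f(x) = C1 + x^(((re(k) - 4)*re(k) + im(k)^2)/(re(k)^2 + im(k)^2))*(C2*sin(4*log(x)*Abs(im(k))/(re(k)^2 + im(k)^2)) + C3*cos(4*log(x)*im(k)/(re(k)^2 + im(k)^2)))


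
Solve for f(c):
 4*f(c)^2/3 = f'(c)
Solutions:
 f(c) = -3/(C1 + 4*c)


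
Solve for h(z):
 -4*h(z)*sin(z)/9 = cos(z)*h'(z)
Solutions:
 h(z) = C1*cos(z)^(4/9)


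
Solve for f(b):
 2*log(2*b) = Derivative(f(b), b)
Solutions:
 f(b) = C1 + 2*b*log(b) - 2*b + b*log(4)


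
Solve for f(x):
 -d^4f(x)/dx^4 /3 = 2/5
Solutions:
 f(x) = C1 + C2*x + C3*x^2 + C4*x^3 - x^4/20


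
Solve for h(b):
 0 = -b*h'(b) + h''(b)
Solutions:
 h(b) = C1 + C2*erfi(sqrt(2)*b/2)


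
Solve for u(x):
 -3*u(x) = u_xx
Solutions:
 u(x) = C1*sin(sqrt(3)*x) + C2*cos(sqrt(3)*x)


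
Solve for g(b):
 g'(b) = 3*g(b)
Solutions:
 g(b) = C1*exp(3*b)


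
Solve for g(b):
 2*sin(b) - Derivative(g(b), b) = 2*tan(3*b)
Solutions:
 g(b) = C1 + 2*log(cos(3*b))/3 - 2*cos(b)


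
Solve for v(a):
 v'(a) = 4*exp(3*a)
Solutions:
 v(a) = C1 + 4*exp(3*a)/3


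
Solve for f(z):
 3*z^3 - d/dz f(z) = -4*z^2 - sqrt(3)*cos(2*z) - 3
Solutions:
 f(z) = C1 + 3*z^4/4 + 4*z^3/3 + 3*z + sqrt(3)*sin(2*z)/2


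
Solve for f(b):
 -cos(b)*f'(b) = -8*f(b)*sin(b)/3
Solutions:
 f(b) = C1/cos(b)^(8/3)


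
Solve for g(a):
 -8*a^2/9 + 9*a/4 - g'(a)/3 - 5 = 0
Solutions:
 g(a) = C1 - 8*a^3/9 + 27*a^2/8 - 15*a


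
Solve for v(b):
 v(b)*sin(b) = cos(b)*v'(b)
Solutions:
 v(b) = C1/cos(b)


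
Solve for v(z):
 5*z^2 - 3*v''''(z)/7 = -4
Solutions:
 v(z) = C1 + C2*z + C3*z^2 + C4*z^3 + 7*z^6/216 + 7*z^4/18


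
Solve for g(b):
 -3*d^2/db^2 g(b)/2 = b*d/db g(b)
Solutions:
 g(b) = C1 + C2*erf(sqrt(3)*b/3)


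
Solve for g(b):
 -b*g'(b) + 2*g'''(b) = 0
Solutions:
 g(b) = C1 + Integral(C2*airyai(2^(2/3)*b/2) + C3*airybi(2^(2/3)*b/2), b)


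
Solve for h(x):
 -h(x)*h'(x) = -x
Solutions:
 h(x) = -sqrt(C1 + x^2)
 h(x) = sqrt(C1 + x^2)


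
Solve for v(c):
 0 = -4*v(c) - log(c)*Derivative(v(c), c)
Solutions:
 v(c) = C1*exp(-4*li(c))


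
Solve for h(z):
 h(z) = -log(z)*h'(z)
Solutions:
 h(z) = C1*exp(-li(z))


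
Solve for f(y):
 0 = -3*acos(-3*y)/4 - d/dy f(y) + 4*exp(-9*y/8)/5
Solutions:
 f(y) = C1 - 3*y*acos(-3*y)/4 - sqrt(1 - 9*y^2)/4 - 32*exp(-9*y/8)/45


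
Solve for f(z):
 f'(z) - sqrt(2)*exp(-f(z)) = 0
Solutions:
 f(z) = log(C1 + sqrt(2)*z)


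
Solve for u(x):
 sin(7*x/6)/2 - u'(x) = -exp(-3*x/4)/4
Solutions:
 u(x) = C1 - 3*cos(7*x/6)/7 - exp(-3*x/4)/3


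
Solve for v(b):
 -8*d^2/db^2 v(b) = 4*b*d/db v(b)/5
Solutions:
 v(b) = C1 + C2*erf(sqrt(5)*b/10)


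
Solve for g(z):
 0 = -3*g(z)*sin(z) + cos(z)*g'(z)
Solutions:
 g(z) = C1/cos(z)^3


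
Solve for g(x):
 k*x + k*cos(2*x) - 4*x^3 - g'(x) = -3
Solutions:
 g(x) = C1 + k*x^2/2 + k*sin(2*x)/2 - x^4 + 3*x


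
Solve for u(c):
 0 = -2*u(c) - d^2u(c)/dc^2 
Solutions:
 u(c) = C1*sin(sqrt(2)*c) + C2*cos(sqrt(2)*c)


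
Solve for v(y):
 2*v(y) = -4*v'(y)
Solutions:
 v(y) = C1*exp(-y/2)


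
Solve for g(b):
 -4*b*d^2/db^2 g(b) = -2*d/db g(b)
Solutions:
 g(b) = C1 + C2*b^(3/2)


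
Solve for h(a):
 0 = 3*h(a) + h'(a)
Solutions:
 h(a) = C1*exp(-3*a)


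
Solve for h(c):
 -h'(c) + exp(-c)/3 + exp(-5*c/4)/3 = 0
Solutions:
 h(c) = C1 - exp(-c)/3 - 4*exp(-5*c/4)/15


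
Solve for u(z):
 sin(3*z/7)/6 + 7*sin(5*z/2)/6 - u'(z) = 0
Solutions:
 u(z) = C1 - 7*cos(3*z/7)/18 - 7*cos(5*z/2)/15


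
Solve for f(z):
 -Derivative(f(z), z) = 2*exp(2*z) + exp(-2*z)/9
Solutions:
 f(z) = C1 - exp(2*z) + exp(-2*z)/18


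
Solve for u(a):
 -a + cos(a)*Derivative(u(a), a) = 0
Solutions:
 u(a) = C1 + Integral(a/cos(a), a)


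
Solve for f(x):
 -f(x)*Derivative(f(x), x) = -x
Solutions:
 f(x) = -sqrt(C1 + x^2)
 f(x) = sqrt(C1 + x^2)


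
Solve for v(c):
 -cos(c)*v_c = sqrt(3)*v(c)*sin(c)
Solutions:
 v(c) = C1*cos(c)^(sqrt(3))


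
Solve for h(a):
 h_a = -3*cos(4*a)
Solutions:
 h(a) = C1 - 3*sin(4*a)/4


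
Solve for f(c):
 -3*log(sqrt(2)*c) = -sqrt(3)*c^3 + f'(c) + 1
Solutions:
 f(c) = C1 + sqrt(3)*c^4/4 - 3*c*log(c) - 3*c*log(2)/2 + 2*c


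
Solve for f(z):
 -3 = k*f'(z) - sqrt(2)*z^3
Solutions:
 f(z) = C1 + sqrt(2)*z^4/(4*k) - 3*z/k


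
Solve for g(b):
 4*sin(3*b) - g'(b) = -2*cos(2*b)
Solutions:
 g(b) = C1 + sin(2*b) - 4*cos(3*b)/3


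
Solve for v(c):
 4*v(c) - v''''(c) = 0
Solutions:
 v(c) = C1*exp(-sqrt(2)*c) + C2*exp(sqrt(2)*c) + C3*sin(sqrt(2)*c) + C4*cos(sqrt(2)*c)


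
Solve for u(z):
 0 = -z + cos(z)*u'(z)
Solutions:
 u(z) = C1 + Integral(z/cos(z), z)


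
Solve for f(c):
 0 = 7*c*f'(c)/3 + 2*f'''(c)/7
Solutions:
 f(c) = C1 + Integral(C2*airyai(-42^(2/3)*c/6) + C3*airybi(-42^(2/3)*c/6), c)


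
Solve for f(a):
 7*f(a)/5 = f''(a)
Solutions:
 f(a) = C1*exp(-sqrt(35)*a/5) + C2*exp(sqrt(35)*a/5)


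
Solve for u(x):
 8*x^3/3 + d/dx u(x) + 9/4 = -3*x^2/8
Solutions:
 u(x) = C1 - 2*x^4/3 - x^3/8 - 9*x/4


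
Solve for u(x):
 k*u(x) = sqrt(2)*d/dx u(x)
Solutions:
 u(x) = C1*exp(sqrt(2)*k*x/2)


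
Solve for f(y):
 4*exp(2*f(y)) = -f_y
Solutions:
 f(y) = log(-sqrt(-1/(C1 - 4*y))) - log(2)/2
 f(y) = log(-1/(C1 - 4*y))/2 - log(2)/2


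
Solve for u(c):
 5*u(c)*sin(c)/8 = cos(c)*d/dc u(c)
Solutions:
 u(c) = C1/cos(c)^(5/8)


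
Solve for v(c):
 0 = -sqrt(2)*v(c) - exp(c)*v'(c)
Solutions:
 v(c) = C1*exp(sqrt(2)*exp(-c))


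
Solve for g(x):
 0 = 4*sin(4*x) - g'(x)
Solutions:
 g(x) = C1 - cos(4*x)


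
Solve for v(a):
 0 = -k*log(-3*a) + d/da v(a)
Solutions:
 v(a) = C1 + a*k*log(-a) + a*k*(-1 + log(3))


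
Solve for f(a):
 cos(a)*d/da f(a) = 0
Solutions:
 f(a) = C1


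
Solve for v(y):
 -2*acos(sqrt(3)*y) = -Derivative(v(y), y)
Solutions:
 v(y) = C1 + 2*y*acos(sqrt(3)*y) - 2*sqrt(3)*sqrt(1 - 3*y^2)/3


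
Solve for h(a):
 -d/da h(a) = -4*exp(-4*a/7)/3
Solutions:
 h(a) = C1 - 7*exp(-4*a/7)/3


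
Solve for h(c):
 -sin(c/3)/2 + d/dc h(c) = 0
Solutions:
 h(c) = C1 - 3*cos(c/3)/2


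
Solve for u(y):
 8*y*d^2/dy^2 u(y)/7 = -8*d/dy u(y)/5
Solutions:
 u(y) = C1 + C2/y^(2/5)


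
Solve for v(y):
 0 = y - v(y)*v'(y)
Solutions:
 v(y) = -sqrt(C1 + y^2)
 v(y) = sqrt(C1 + y^2)


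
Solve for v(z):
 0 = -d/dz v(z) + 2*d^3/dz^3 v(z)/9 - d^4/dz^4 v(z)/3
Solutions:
 v(z) = C1 + C2*exp(z*(8*2^(1/3)/(27*sqrt(6465) + 2171)^(1/3) + 8 + 2^(2/3)*(27*sqrt(6465) + 2171)^(1/3))/36)*sin(2^(1/3)*sqrt(3)*z*(-2^(1/3)*(27*sqrt(6465) + 2171)^(1/3) + 8/(27*sqrt(6465) + 2171)^(1/3))/36) + C3*exp(z*(8*2^(1/3)/(27*sqrt(6465) + 2171)^(1/3) + 8 + 2^(2/3)*(27*sqrt(6465) + 2171)^(1/3))/36)*cos(2^(1/3)*sqrt(3)*z*(-2^(1/3)*(27*sqrt(6465) + 2171)^(1/3) + 8/(27*sqrt(6465) + 2171)^(1/3))/36) + C4*exp(z*(-2^(2/3)*(27*sqrt(6465) + 2171)^(1/3) - 8*2^(1/3)/(27*sqrt(6465) + 2171)^(1/3) + 4)/18)


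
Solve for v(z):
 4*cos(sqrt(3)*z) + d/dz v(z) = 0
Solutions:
 v(z) = C1 - 4*sqrt(3)*sin(sqrt(3)*z)/3


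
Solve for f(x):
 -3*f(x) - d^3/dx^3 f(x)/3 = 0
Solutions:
 f(x) = C3*exp(-3^(2/3)*x) + (C1*sin(3*3^(1/6)*x/2) + C2*cos(3*3^(1/6)*x/2))*exp(3^(2/3)*x/2)


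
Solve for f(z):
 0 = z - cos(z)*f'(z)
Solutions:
 f(z) = C1 + Integral(z/cos(z), z)


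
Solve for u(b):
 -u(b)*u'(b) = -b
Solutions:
 u(b) = -sqrt(C1 + b^2)
 u(b) = sqrt(C1 + b^2)


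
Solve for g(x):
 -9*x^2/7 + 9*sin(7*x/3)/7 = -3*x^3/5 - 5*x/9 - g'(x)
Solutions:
 g(x) = C1 - 3*x^4/20 + 3*x^3/7 - 5*x^2/18 + 27*cos(7*x/3)/49


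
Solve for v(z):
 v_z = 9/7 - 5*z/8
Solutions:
 v(z) = C1 - 5*z^2/16 + 9*z/7


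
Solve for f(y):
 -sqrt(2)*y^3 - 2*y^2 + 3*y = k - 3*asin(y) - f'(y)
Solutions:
 f(y) = C1 + k*y + sqrt(2)*y^4/4 + 2*y^3/3 - 3*y^2/2 - 3*y*asin(y) - 3*sqrt(1 - y^2)


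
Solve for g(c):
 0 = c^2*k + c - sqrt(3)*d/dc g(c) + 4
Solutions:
 g(c) = C1 + sqrt(3)*c^3*k/9 + sqrt(3)*c^2/6 + 4*sqrt(3)*c/3


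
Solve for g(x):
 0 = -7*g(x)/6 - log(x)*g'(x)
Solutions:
 g(x) = C1*exp(-7*li(x)/6)


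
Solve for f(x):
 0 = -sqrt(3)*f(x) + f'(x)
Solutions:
 f(x) = C1*exp(sqrt(3)*x)


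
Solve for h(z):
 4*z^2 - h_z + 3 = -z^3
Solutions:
 h(z) = C1 + z^4/4 + 4*z^3/3 + 3*z


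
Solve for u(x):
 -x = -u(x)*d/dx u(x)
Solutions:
 u(x) = -sqrt(C1 + x^2)
 u(x) = sqrt(C1 + x^2)


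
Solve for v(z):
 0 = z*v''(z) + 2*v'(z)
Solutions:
 v(z) = C1 + C2/z


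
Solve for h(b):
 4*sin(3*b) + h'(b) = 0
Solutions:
 h(b) = C1 + 4*cos(3*b)/3


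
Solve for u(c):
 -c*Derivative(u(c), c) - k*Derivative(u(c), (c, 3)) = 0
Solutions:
 u(c) = C1 + Integral(C2*airyai(c*(-1/k)^(1/3)) + C3*airybi(c*(-1/k)^(1/3)), c)


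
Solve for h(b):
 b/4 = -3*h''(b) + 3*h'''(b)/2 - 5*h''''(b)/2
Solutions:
 h(b) = C1 + C2*b - b^3/72 - b^2/48 + (C3*sin(sqrt(111)*b/10) + C4*cos(sqrt(111)*b/10))*exp(3*b/10)


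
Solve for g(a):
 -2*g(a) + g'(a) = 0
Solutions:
 g(a) = C1*exp(2*a)


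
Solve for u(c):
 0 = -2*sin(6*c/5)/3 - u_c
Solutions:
 u(c) = C1 + 5*cos(6*c/5)/9


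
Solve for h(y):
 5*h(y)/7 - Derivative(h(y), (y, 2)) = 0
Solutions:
 h(y) = C1*exp(-sqrt(35)*y/7) + C2*exp(sqrt(35)*y/7)


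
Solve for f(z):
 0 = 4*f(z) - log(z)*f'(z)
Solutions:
 f(z) = C1*exp(4*li(z))


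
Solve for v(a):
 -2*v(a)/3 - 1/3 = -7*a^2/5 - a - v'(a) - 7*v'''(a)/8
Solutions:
 v(a) = C1*exp(21^(1/3)*a*(-(21 + sqrt(609))^(1/3) + 2*21^(1/3)/(21 + sqrt(609))^(1/3))/21)*sin(3^(1/6)*7^(1/3)*a*(6*7^(1/3)/(21 + sqrt(609))^(1/3) + 3^(2/3)*(21 + sqrt(609))^(1/3))/21) + C2*exp(21^(1/3)*a*(-(21 + sqrt(609))^(1/3) + 2*21^(1/3)/(21 + sqrt(609))^(1/3))/21)*cos(3^(1/6)*7^(1/3)*a*(6*7^(1/3)/(21 + sqrt(609))^(1/3) + 3^(2/3)*(21 + sqrt(609))^(1/3))/21) + C3*exp(-2*21^(1/3)*a*(-(21 + sqrt(609))^(1/3) + 2*21^(1/3)/(21 + sqrt(609))^(1/3))/21) + 21*a^2/10 + 39*a/5 + 56/5


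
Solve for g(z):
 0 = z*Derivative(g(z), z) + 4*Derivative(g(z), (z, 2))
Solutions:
 g(z) = C1 + C2*erf(sqrt(2)*z/4)


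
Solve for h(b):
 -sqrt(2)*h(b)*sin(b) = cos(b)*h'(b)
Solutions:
 h(b) = C1*cos(b)^(sqrt(2))


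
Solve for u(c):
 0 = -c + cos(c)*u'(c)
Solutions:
 u(c) = C1 + Integral(c/cos(c), c)


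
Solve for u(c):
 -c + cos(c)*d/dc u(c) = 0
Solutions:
 u(c) = C1 + Integral(c/cos(c), c)


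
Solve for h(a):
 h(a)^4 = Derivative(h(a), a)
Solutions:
 h(a) = (-1/(C1 + 3*a))^(1/3)
 h(a) = (-1/(C1 + a))^(1/3)*(-3^(2/3) - 3*3^(1/6)*I)/6
 h(a) = (-1/(C1 + a))^(1/3)*(-3^(2/3) + 3*3^(1/6)*I)/6


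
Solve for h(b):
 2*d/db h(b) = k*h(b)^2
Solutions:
 h(b) = -2/(C1 + b*k)


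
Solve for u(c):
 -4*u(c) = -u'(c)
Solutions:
 u(c) = C1*exp(4*c)


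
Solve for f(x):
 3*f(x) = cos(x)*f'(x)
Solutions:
 f(x) = C1*(sin(x) + 1)^(3/2)/(sin(x) - 1)^(3/2)


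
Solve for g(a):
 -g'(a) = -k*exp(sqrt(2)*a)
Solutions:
 g(a) = C1 + sqrt(2)*k*exp(sqrt(2)*a)/2


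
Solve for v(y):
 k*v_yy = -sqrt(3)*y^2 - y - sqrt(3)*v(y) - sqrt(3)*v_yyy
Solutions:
 v(y) = C1*exp(-y*(2*18^(1/3)*k^2/(2*sqrt(3)*k^3 + sqrt(-12*k^6 + (2*sqrt(3)*k^3 + 243)^2) + 243)^(1/3) + 2*sqrt(3)*k + 12^(1/3)*(2*sqrt(3)*k^3 + sqrt(-12*k^6 + (2*sqrt(3)*k^3 + 243)^2) + 243)^(1/3))/18) + C2*exp(y*(-48*k^2/((-12^(1/3) + 2^(2/3)*3^(5/6)*I)*(2*sqrt(3)*k^3 + sqrt(-12*k^6 + (2*sqrt(3)*k^3 + 243)^2) + 243)^(1/3)) - 4*sqrt(3)*k + 12^(1/3)*(2*sqrt(3)*k^3 + sqrt(-12*k^6 + (2*sqrt(3)*k^3 + 243)^2) + 243)^(1/3) - 2^(2/3)*3^(5/6)*I*(2*sqrt(3)*k^3 + sqrt(-12*k^6 + (2*sqrt(3)*k^3 + 243)^2) + 243)^(1/3))/36) + C3*exp(y*(48*k^2/((12^(1/3) + 2^(2/3)*3^(5/6)*I)*(2*sqrt(3)*k^3 + sqrt(-12*k^6 + (2*sqrt(3)*k^3 + 243)^2) + 243)^(1/3)) - 4*sqrt(3)*k + 12^(1/3)*(2*sqrt(3)*k^3 + sqrt(-12*k^6 + (2*sqrt(3)*k^3 + 243)^2) + 243)^(1/3) + 2^(2/3)*3^(5/6)*I*(2*sqrt(3)*k^3 + sqrt(-12*k^6 + (2*sqrt(3)*k^3 + 243)^2) + 243)^(1/3))/36) + 2*sqrt(3)*k/3 - y^2 - sqrt(3)*y/3


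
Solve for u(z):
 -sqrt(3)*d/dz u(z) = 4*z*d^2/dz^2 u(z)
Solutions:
 u(z) = C1 + C2*z^(1 - sqrt(3)/4)


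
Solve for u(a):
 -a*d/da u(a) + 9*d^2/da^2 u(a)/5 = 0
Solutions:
 u(a) = C1 + C2*erfi(sqrt(10)*a/6)


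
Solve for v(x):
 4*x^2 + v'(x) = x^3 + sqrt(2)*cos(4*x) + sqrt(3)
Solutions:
 v(x) = C1 + x^4/4 - 4*x^3/3 + sqrt(3)*x + sqrt(2)*sin(4*x)/4


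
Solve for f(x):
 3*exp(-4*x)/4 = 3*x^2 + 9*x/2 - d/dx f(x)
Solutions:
 f(x) = C1 + x^3 + 9*x^2/4 + 3*exp(-4*x)/16


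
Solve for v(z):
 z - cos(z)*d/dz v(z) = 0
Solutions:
 v(z) = C1 + Integral(z/cos(z), z)


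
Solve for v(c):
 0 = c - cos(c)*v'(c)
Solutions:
 v(c) = C1 + Integral(c/cos(c), c)


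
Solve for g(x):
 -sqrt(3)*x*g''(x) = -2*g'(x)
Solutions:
 g(x) = C1 + C2*x^(1 + 2*sqrt(3)/3)


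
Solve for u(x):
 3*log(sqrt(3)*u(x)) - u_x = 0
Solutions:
 -2*Integral(1/(2*log(_y) + log(3)), (_y, u(x)))/3 = C1 - x


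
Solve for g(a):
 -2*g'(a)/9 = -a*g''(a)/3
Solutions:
 g(a) = C1 + C2*a^(5/3)


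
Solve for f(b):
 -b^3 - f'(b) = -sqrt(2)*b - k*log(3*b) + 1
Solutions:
 f(b) = C1 - b^4/4 + sqrt(2)*b^2/2 + b*k*log(b) - b*k + b*k*log(3) - b


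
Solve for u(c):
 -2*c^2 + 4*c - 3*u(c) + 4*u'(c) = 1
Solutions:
 u(c) = C1*exp(3*c/4) - 2*c^2/3 - 4*c/9 - 25/27


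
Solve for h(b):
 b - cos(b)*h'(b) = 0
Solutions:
 h(b) = C1 + Integral(b/cos(b), b)


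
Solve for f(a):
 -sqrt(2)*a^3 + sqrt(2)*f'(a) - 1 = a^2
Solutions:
 f(a) = C1 + a^4/4 + sqrt(2)*a^3/6 + sqrt(2)*a/2


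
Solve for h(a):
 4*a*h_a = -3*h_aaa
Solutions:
 h(a) = C1 + Integral(C2*airyai(-6^(2/3)*a/3) + C3*airybi(-6^(2/3)*a/3), a)


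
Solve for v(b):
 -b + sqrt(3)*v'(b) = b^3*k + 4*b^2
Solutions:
 v(b) = C1 + sqrt(3)*b^4*k/12 + 4*sqrt(3)*b^3/9 + sqrt(3)*b^2/6


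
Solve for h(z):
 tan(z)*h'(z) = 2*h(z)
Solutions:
 h(z) = C1*sin(z)^2


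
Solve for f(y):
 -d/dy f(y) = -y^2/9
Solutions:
 f(y) = C1 + y^3/27


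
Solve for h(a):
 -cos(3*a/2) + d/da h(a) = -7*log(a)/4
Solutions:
 h(a) = C1 - 7*a*log(a)/4 + 7*a/4 + 2*sin(3*a/2)/3


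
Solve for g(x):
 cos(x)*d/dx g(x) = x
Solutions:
 g(x) = C1 + Integral(x/cos(x), x)


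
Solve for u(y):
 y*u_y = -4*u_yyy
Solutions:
 u(y) = C1 + Integral(C2*airyai(-2^(1/3)*y/2) + C3*airybi(-2^(1/3)*y/2), y)


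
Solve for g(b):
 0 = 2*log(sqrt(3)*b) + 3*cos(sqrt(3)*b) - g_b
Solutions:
 g(b) = C1 + 2*b*log(b) - 2*b + b*log(3) + sqrt(3)*sin(sqrt(3)*b)


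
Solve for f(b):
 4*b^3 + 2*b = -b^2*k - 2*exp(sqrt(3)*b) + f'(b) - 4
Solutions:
 f(b) = C1 + b^4 + b^3*k/3 + b^2 + 4*b + 2*sqrt(3)*exp(sqrt(3)*b)/3


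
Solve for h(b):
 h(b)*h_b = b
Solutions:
 h(b) = -sqrt(C1 + b^2)
 h(b) = sqrt(C1 + b^2)


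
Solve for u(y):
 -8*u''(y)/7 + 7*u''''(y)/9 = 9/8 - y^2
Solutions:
 u(y) = C1 + C2*y + C3*exp(-6*sqrt(2)*y/7) + C4*exp(6*sqrt(2)*y/7) + 7*y^4/96 + 119*y^2/1152


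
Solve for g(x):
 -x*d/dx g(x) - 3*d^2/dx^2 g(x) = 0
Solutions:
 g(x) = C1 + C2*erf(sqrt(6)*x/6)


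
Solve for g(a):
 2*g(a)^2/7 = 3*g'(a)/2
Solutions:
 g(a) = -21/(C1 + 4*a)


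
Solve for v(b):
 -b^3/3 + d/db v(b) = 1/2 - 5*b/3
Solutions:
 v(b) = C1 + b^4/12 - 5*b^2/6 + b/2


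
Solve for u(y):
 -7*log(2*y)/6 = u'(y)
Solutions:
 u(y) = C1 - 7*y*log(y)/6 - 7*y*log(2)/6 + 7*y/6


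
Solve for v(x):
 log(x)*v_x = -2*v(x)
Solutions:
 v(x) = C1*exp(-2*li(x))


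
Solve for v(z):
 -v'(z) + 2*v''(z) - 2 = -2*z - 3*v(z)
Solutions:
 v(z) = -2*z/3 + (C1*sin(sqrt(23)*z/4) + C2*cos(sqrt(23)*z/4))*exp(z/4) + 4/9


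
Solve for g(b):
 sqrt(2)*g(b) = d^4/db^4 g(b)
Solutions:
 g(b) = C1*exp(-2^(1/8)*b) + C2*exp(2^(1/8)*b) + C3*sin(2^(1/8)*b) + C4*cos(2^(1/8)*b)


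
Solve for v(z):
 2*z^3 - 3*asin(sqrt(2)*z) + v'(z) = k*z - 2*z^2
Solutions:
 v(z) = C1 + k*z^2/2 - z^4/2 - 2*z^3/3 + 3*z*asin(sqrt(2)*z) + 3*sqrt(2)*sqrt(1 - 2*z^2)/2


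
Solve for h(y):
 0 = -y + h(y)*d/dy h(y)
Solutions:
 h(y) = -sqrt(C1 + y^2)
 h(y) = sqrt(C1 + y^2)


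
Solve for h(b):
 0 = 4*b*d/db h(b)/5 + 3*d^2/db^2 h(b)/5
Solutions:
 h(b) = C1 + C2*erf(sqrt(6)*b/3)


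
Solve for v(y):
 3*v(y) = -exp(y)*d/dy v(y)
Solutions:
 v(y) = C1*exp(3*exp(-y))


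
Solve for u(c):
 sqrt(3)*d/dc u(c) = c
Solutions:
 u(c) = C1 + sqrt(3)*c^2/6


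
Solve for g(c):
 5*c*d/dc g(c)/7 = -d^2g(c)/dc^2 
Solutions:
 g(c) = C1 + C2*erf(sqrt(70)*c/14)


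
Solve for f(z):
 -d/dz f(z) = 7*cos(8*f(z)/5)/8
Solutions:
 7*z/8 - 5*log(sin(8*f(z)/5) - 1)/16 + 5*log(sin(8*f(z)/5) + 1)/16 = C1


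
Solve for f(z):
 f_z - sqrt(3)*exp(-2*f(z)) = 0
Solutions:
 f(z) = log(-sqrt(C1 + 2*sqrt(3)*z))
 f(z) = log(C1 + 2*sqrt(3)*z)/2


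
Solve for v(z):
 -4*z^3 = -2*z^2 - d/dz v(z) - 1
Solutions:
 v(z) = C1 + z^4 - 2*z^3/3 - z


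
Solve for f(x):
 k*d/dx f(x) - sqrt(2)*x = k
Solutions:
 f(x) = C1 + x + sqrt(2)*x^2/(2*k)


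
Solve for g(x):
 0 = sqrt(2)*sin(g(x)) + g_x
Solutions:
 g(x) = -acos((-C1 - exp(2*sqrt(2)*x))/(C1 - exp(2*sqrt(2)*x))) + 2*pi
 g(x) = acos((-C1 - exp(2*sqrt(2)*x))/(C1 - exp(2*sqrt(2)*x)))


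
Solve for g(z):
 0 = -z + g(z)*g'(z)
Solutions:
 g(z) = -sqrt(C1 + z^2)
 g(z) = sqrt(C1 + z^2)


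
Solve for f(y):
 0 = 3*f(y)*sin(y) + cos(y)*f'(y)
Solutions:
 f(y) = C1*cos(y)^3


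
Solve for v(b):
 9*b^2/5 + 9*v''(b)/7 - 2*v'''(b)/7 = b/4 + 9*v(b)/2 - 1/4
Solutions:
 v(b) = C1*exp(b*(3*3^(1/3)/(sqrt(7) + 4)^(1/3) + 3^(2/3)*(sqrt(7) + 4)^(1/3) + 6)/4)*sin(3*3^(1/6)*b*(-(sqrt(7) + 4)^(1/3) + 3^(2/3)/(sqrt(7) + 4)^(1/3))/4) + C2*exp(b*(3*3^(1/3)/(sqrt(7) + 4)^(1/3) + 3^(2/3)*(sqrt(7) + 4)^(1/3) + 6)/4)*cos(3*3^(1/6)*b*(-(sqrt(7) + 4)^(1/3) + 3^(2/3)/(sqrt(7) + 4)^(1/3))/4) + C3*exp(b*(-3^(2/3)*(sqrt(7) + 4)^(1/3) - 3*3^(1/3)/(sqrt(7) + 4)^(1/3) + 3)/2) + 2*b^2/5 - b/18 + 179/630
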